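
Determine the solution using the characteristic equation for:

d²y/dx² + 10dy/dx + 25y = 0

Characteristic equation: r² + 10r + 25 = 0
Factored: (r + 5)² = 0
Repeated root: r = -5
General solution: y = (C₁ + C₂x)e^(-5x)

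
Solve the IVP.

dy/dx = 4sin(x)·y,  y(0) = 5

General solution: y = Ce^(-4cos(x))
Applying IC y(0) = 5:
Particular solution: y = 5e^(4(1-cos(x)))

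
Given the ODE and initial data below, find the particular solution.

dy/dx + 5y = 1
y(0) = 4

General solution: y = 1/5 + Ce^(-5x)
Applying y(0) = 4: C = 4 - 1/5 = 19/5
Particular solution: y = 1/5 + (19/5)e^(-5x)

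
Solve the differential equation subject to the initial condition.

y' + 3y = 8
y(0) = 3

General solution: y = 8/3 + Ce^(-3x)
Applying y(0) = 3: C = 3 - 8/3 = 1/3
Particular solution: y = 8/3 + (1/3)e^(-3x)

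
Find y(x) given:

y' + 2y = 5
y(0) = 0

General solution: y = 5/2 + Ce^(-2x)
Applying y(0) = 0: C = 0 - 5/2 = -5/2
Particular solution: y = 5/2 - (5/2)e^(-2x)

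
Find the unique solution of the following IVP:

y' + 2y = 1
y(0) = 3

General solution: y = 1/2 + Ce^(-2x)
Applying y(0) = 3: C = 3 - 1/2 = 5/2
Particular solution: y = 1/2 + (5/2)e^(-2x)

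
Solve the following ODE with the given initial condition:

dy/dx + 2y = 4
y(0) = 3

General solution: y = 2 + Ce^(-2x)
Applying y(0) = 3: C = 3 - 2 = 1
Particular solution: y = 2 + e^(-2x)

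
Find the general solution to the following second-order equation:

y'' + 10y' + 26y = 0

Characteristic equation: r² + 10r + 26 = 0
Roots: r = -5 ± i (complex conjugates)
General solution: y = e^(-5x)(C₁cos(x) + C₂sin(x))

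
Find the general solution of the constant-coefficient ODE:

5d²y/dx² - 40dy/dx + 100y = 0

Characteristic equation: 5r² - 40r + 100 = 0
Divide by 5: r² - 8r + 20 = 0
Roots: r = 4 ± 2i (complex conjugates)
General solution: y = e^(4x)(C₁cos(2x) + C₂sin(2x))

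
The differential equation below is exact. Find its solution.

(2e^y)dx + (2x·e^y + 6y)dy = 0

Verify exactness: ∂M/∂y = ∂N/∂x ✓
Find F(x,y) such that ∂F/∂x = M, ∂F/∂y = N
Solution: 2x·e^y + 3y² = C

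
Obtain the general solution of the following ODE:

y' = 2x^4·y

Separating variables and integrating:
ln|y| = 2x^5/5 + C

General solution: y = Ce^(2x^5/5)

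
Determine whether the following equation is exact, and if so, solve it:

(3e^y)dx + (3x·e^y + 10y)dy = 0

Verify exactness: ∂M/∂y = ∂N/∂x ✓
Find F(x,y) such that ∂F/∂x = M, ∂F/∂y = N
Solution: 3x·e^y + 5y² = C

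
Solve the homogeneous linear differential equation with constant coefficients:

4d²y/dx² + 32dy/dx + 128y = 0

Characteristic equation: 4r² + 32r + 128 = 0
Divide by 4: r² + 8r + 32 = 0
Roots: r = -4 ± 4i (complex conjugates)
General solution: y = e^(-4x)(C₁cos(4x) + C₂sin(4x))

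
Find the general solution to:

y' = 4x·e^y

Separating variables and integrating:
-e^(-y) = 2x² + C

General solution: y = -ln(C - 2x²)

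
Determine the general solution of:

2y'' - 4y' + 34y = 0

Characteristic equation: 2r² - 4r + 34 = 0
Divide by 2: r² - 2r + 17 = 0
Roots: r = 1 ± 4i (complex conjugates)
General solution: y = e^x(C₁cos(4x) + C₂sin(4x))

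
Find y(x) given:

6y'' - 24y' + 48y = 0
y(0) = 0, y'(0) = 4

General solution: y = e^(2x)(C₁cos(2x) + C₂sin(2x))
Complex roots r = 2 ± 2i
Applying ICs: C₁ = 0, C₂ = 2
Particular solution: y = e^(2x)(2sin(2x))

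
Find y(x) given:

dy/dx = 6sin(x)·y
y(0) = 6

General solution: y = Ce^(-6cos(x))
Applying IC y(0) = 6:
Particular solution: y = 6e^(6(1-cos(x)))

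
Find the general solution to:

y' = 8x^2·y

Separating variables and integrating:
ln|y| = 8x^3/3 + C

General solution: y = Ce^(8x^3/3)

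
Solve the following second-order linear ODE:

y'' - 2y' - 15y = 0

Characteristic equation: r² - 2r - 15 = 0
Roots: r = 5, -3 (distinct real)
General solution: y = C₁e^(5x) + C₂e^(-3x)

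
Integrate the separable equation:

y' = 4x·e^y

Separating variables and integrating:
-e^(-y) = 2x² + C

General solution: y = -ln(C - 2x²)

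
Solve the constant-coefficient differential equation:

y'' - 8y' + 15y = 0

Characteristic equation: r² - 8r + 15 = 0
Roots: r = 3, 5 (distinct real)
General solution: y = C₁e^(3x) + C₂e^(5x)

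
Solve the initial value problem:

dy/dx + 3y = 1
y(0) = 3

General solution: y = 1/3 + Ce^(-3x)
Applying y(0) = 3: C = 3 - 1/3 = 8/3
Particular solution: y = 1/3 + (8/3)e^(-3x)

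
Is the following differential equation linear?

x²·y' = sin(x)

Yes. Linear (y and its derivatives appear to the first power only, no products of y terms)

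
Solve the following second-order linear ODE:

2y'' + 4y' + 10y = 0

Characteristic equation: 2r² + 4r + 10 = 0
Divide by 2: r² + 2r + 5 = 0
Roots: r = -1 ± 2i (complex conjugates)
General solution: y = e^(-x)(C₁cos(2x) + C₂sin(2x))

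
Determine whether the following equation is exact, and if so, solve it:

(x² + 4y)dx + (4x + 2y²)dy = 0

Verify exactness: ∂M/∂y = ∂N/∂x ✓
Find F(x,y) such that ∂F/∂x = M, ∂F/∂y = N
Solution: x³/3 + 4xy + 2y³/3 = C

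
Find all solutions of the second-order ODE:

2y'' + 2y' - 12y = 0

Characteristic equation: 2r² + 2r - 12 = 0
Divide by 2: r² + r - 6 = 0
Roots: r = 2, -3 (distinct real)
General solution: y = C₁e^(2x) + C₂e^(-3x)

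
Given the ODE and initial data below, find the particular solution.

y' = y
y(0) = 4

General solution: y = Ce^x
Applying IC y(0) = 4:
Particular solution: y = 4e^x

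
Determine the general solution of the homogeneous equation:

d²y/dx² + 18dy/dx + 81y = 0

Characteristic equation: r² + 18r + 81 = 0
Factored: (r + 9)² = 0
Repeated root: r = -9
General solution: y = (C₁ + C₂x)e^(-9x)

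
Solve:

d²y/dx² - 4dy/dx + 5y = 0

Characteristic equation: r² - 4r + 5 = 0
Roots: r = 2 ± i (complex conjugates)
General solution: y = e^(2x)(C₁cos(x) + C₂sin(x))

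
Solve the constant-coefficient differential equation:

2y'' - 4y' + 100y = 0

Characteristic equation: 2r² - 4r + 100 = 0
Divide by 2: r² - 2r + 50 = 0
Roots: r = 1 ± 7i (complex conjugates)
General solution: y = e^x(C₁cos(7x) + C₂sin(7x))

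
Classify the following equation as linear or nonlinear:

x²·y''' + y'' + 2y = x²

Linear (y and its derivatives appear to the first power only, no products of y terms)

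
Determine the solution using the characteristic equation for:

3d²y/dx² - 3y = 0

Characteristic equation: 3r² - 3 = 0
Divide by 3: r² - 1 = 0
Roots: r = 1, -1 (distinct real)
General solution: y = C₁e^x + C₂e^(-x)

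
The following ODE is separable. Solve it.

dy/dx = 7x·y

Separating variables and integrating:
ln|y| = 7x^2/2 + C

General solution: y = Ce^(7x^2/2)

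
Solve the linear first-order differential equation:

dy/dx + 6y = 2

Using integrating factor method:

General solution: y = 1/3 + Ce^(-6x)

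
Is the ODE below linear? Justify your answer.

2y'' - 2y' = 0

Yes. Linear (y and its derivatives appear to the first power only, no products of y terms)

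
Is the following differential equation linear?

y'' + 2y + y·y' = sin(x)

No. Nonlinear (product y·y')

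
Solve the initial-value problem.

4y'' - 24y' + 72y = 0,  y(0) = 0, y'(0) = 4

General solution: y = e^(3x)(C₁cos(3x) + C₂sin(3x))
Complex roots r = 3 ± 3i
Applying ICs: C₁ = 0, C₂ = 4/3
Particular solution: y = e^(3x)((4/3)sin(3x))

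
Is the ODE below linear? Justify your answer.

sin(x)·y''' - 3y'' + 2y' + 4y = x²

Yes. Linear (y and its derivatives appear to the first power only, no products of y terms)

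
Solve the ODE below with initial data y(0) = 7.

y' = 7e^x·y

General solution: y = Ce^(7e^x)
Applying IC y(0) = 7:
Particular solution: y = 7e^(7(e^x - 1))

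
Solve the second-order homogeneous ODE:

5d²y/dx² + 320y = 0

Characteristic equation: 5r² + 320 = 0
Divide by 5: r² + 64 = 0
Roots: r = ±8i (complex conjugates)
General solution: y = C₁cos(8x) + C₂sin(8x)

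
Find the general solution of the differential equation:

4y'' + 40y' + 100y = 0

Characteristic equation: 4r² + 40r + 100 = 0
Divide by 4: r² + 10r + 25 = 0
Factored: (r + 5)² = 0
Repeated root: r = -5
General solution: y = (C₁ + C₂x)e^(-5x)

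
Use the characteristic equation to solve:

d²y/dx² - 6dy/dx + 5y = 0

Characteristic equation: r² - 6r + 5 = 0
Roots: r = 5, 1 (distinct real)
General solution: y = C₁e^(5x) + C₂e^x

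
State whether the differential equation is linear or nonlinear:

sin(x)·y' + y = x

Linear (y and its derivatives appear to the first power only, no products of y terms)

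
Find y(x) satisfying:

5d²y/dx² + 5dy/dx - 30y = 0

Characteristic equation: 5r² + 5r - 30 = 0
Divide by 5: r² + r - 6 = 0
Roots: r = 2, -3 (distinct real)
General solution: y = C₁e^(2x) + C₂e^(-3x)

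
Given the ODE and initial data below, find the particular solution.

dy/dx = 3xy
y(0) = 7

General solution: y = Ce^(3x²/2)
Applying IC y(0) = 7:
Particular solution: y = 7e^(3x²/2)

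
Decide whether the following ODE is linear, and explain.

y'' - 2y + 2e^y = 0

Nonlinear (e^y is nonlinear in y)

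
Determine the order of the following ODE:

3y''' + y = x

The order is 3 (highest derivative is of order 3).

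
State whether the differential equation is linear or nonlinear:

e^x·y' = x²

Linear (y and its derivatives appear to the first power only, no products of y terms)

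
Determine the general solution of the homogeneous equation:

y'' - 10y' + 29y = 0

Characteristic equation: r² - 10r + 29 = 0
Roots: r = 5 ± 2i (complex conjugates)
General solution: y = e^(5x)(C₁cos(2x) + C₂sin(2x))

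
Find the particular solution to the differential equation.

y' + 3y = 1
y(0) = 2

General solution: y = 1/3 + Ce^(-3x)
Applying y(0) = 2: C = 2 - 1/3 = 5/3
Particular solution: y = 1/3 + (5/3)e^(-3x)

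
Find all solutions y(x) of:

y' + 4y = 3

Using integrating factor method:

General solution: y = 3/4 + Ce^(-4x)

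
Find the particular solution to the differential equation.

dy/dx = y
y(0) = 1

General solution: y = Ce^x
Applying IC y(0) = 1:
Particular solution: y = e^x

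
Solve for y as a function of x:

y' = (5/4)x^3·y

Separating variables and integrating:
ln|y| = 5x^4/16 + C

General solution: y = Ce^(5x^4/16)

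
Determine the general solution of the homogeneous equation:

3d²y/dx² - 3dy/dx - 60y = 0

Characteristic equation: 3r² - 3r - 60 = 0
Divide by 3: r² - r - 20 = 0
Roots: r = 5, -4 (distinct real)
General solution: y = C₁e^(5x) + C₂e^(-4x)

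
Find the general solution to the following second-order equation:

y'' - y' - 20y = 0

Characteristic equation: r² - r - 20 = 0
Roots: r = 5, -4 (distinct real)
General solution: y = C₁e^(5x) + C₂e^(-4x)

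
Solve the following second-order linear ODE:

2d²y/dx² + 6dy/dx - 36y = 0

Characteristic equation: 2r² + 6r - 36 = 0
Divide by 2: r² + 3r - 18 = 0
Roots: r = 3, -6 (distinct real)
General solution: y = C₁e^(3x) + C₂e^(-6x)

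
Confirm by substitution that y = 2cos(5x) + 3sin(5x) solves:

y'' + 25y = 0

Verification:
y'' = -50cos(5x) - 75sin(5x)
y'' + 25y = 0 ✓

Yes, it is a solution.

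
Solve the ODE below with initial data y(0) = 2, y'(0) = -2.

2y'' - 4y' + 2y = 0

General solution: y = (C₁ + C₂x)e^x
Repeated root r = 1
Applying ICs: C₁ = 2, C₂ = -4
Particular solution: y = (2 - 4x)e^x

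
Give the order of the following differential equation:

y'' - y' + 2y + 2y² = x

The order is 2 (highest derivative is of order 2).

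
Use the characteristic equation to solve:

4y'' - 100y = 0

Characteristic equation: 4r² - 100 = 0
Divide by 4: r² - 25 = 0
Roots: r = 5, -5 (distinct real)
General solution: y = C₁e^(5x) + C₂e^(-5x)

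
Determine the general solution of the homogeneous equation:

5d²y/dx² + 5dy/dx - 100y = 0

Characteristic equation: 5r² + 5r - 100 = 0
Divide by 5: r² + r - 20 = 0
Roots: r = 4, -5 (distinct real)
General solution: y = C₁e^(4x) + C₂e^(-5x)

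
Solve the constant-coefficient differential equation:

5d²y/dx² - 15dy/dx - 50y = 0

Characteristic equation: 5r² - 15r - 50 = 0
Divide by 5: r² - 3r - 10 = 0
Roots: r = 5, -2 (distinct real)
General solution: y = C₁e^(5x) + C₂e^(-2x)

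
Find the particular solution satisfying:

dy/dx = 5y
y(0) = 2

General solution: y = Ce^(5x)
Applying IC y(0) = 2:
Particular solution: y = 2e^(5x)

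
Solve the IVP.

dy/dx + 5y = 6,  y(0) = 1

General solution: y = 6/5 + Ce^(-5x)
Applying y(0) = 1: C = 1 - 6/5 = -1/5
Particular solution: y = 6/5 - (1/5)e^(-5x)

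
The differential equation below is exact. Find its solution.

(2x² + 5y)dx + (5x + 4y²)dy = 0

Verify exactness: ∂M/∂y = ∂N/∂x ✓
Find F(x,y) such that ∂F/∂x = M, ∂F/∂y = N
Solution: 2x³/3 + 5xy + 4y³/3 = C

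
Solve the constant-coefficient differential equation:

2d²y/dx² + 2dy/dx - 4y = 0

Characteristic equation: 2r² + 2r - 4 = 0
Divide by 2: r² + r - 2 = 0
Roots: r = 1, -2 (distinct real)
General solution: y = C₁e^x + C₂e^(-2x)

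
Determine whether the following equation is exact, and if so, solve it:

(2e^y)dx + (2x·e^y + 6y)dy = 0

Verify exactness: ∂M/∂y = ∂N/∂x ✓
Find F(x,y) such that ∂F/∂x = M, ∂F/∂y = N
Solution: 2x·e^y + 3y² = C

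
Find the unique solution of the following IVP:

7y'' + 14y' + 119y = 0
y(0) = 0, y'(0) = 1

General solution: y = e^(-x)(C₁cos(4x) + C₂sin(4x))
Complex roots r = -1 ± 4i
Applying ICs: C₁ = 0, C₂ = 1/4
Particular solution: y = e^(-x)((1/4)sin(4x))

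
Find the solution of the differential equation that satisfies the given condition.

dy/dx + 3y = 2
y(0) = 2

General solution: y = 2/3 + Ce^(-3x)
Applying y(0) = 2: C = 2 - 2/3 = 4/3
Particular solution: y = 2/3 + (4/3)e^(-3x)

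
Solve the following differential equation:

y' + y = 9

Using integrating factor method:

General solution: y = 9 + Ce^(-x)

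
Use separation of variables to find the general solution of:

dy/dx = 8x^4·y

Separating variables and integrating:
ln|y| = 8x^5/5 + C

General solution: y = Ce^(8x^5/5)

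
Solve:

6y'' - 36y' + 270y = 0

Characteristic equation: 6r² - 36r + 270 = 0
Divide by 6: r² - 6r + 45 = 0
Roots: r = 3 ± 6i (complex conjugates)
General solution: y = e^(3x)(C₁cos(6x) + C₂sin(6x))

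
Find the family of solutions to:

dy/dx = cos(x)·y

Separating variables and integrating:
ln|y| = sin(x) + C

General solution: y = Ce^(sin(x))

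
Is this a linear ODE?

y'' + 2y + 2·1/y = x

No. Nonlinear (1/y term)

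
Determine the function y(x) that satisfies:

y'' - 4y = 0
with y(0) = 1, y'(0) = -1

General solution: y = C₁e^(2x) + C₂e^(-2x)
Applying ICs: C₁ = 1/4, C₂ = 3/4
Particular solution: y = (1/4)e^(2x) + (3/4)e^(-2x)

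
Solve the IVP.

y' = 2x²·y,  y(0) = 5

General solution: y = Ce^(2x³/3)
Applying IC y(0) = 5:
Particular solution: y = 5e^(2x³/3)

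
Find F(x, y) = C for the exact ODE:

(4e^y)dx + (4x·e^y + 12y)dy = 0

Verify exactness: ∂M/∂y = ∂N/∂x ✓
Find F(x,y) such that ∂F/∂x = M, ∂F/∂y = N
Solution: 4x·e^y + 6y² = C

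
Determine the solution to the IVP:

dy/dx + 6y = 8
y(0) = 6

General solution: y = 4/3 + Ce^(-6x)
Applying y(0) = 6: C = 6 - 4/3 = 14/3
Particular solution: y = 4/3 + (14/3)e^(-6x)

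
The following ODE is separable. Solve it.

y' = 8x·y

Separating variables and integrating:
ln|y| = 4x^2 + C

General solution: y = Ce^(4x^2)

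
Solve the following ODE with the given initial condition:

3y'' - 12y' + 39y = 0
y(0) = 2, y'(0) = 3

General solution: y = e^(2x)(C₁cos(3x) + C₂sin(3x))
Complex roots r = 2 ± 3i
Applying ICs: C₁ = 2, C₂ = -1/3
Particular solution: y = e^(2x)(2cos(3x) - (1/3)sin(3x))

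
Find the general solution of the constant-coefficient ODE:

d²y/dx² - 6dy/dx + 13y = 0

Characteristic equation: r² - 6r + 13 = 0
Roots: r = 3 ± 2i (complex conjugates)
General solution: y = e^(3x)(C₁cos(2x) + C₂sin(2x))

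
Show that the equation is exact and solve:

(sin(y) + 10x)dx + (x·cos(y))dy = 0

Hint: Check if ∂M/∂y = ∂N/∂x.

Verify exactness: ∂M/∂y = ∂N/∂x ✓
Find F(x,y) such that ∂F/∂x = M, ∂F/∂y = N
Solution: x·sin(y) + 5x² = C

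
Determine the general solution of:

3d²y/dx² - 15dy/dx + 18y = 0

Characteristic equation: 3r² - 15r + 18 = 0
Divide by 3: r² - 5r + 6 = 0
Roots: r = 3, 2 (distinct real)
General solution: y = C₁e^(3x) + C₂e^(2x)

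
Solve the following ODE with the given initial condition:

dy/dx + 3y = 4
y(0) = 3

General solution: y = 4/3 + Ce^(-3x)
Applying y(0) = 3: C = 3 - 4/3 = 5/3
Particular solution: y = 4/3 + (5/3)e^(-3x)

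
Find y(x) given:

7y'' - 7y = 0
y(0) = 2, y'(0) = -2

General solution: y = C₁e^x + C₂e^(-x)
Applying ICs: C₁ = 0, C₂ = 2
Particular solution: y = 2e^(-x)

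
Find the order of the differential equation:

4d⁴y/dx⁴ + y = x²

The order is 4 (highest derivative is of order 4).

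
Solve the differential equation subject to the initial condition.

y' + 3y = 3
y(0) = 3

General solution: y = 1 + Ce^(-3x)
Applying y(0) = 3: C = 3 - 1 = 2
Particular solution: y = 1 + 2e^(-3x)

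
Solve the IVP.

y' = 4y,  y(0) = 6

General solution: y = Ce^(4x)
Applying IC y(0) = 6:
Particular solution: y = 6e^(4x)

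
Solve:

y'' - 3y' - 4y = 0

Characteristic equation: r² - 3r - 4 = 0
Roots: r = 4, -1 (distinct real)
General solution: y = C₁e^(4x) + C₂e^(-x)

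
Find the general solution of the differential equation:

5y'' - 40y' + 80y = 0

Characteristic equation: 5r² - 40r + 80 = 0
Divide by 5: r² - 8r + 16 = 0
Factored: (r - 4)² = 0
Repeated root: r = 4
General solution: y = (C₁ + C₂x)e^(4x)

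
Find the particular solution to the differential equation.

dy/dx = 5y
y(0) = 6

General solution: y = Ce^(5x)
Applying IC y(0) = 6:
Particular solution: y = 6e^(5x)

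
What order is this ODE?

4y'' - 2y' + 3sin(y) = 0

The order is 2 (highest derivative is of order 2).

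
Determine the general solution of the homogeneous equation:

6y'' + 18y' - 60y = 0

Characteristic equation: 6r² + 18r - 60 = 0
Divide by 6: r² + 3r - 10 = 0
Roots: r = 2, -5 (distinct real)
General solution: y = C₁e^(2x) + C₂e^(-5x)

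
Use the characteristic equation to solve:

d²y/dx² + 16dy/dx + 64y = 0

Characteristic equation: r² + 16r + 64 = 0
Factored: (r + 8)² = 0
Repeated root: r = -8
General solution: y = (C₁ + C₂x)e^(-8x)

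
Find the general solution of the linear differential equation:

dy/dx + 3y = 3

Using integrating factor method:

General solution: y = 1 + Ce^(-3x)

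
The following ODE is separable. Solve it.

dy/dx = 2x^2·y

Separating variables and integrating:
ln|y| = 2x^3/3 + C

General solution: y = Ce^(2x^3/3)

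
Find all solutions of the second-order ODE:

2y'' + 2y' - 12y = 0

Characteristic equation: 2r² + 2r - 12 = 0
Divide by 2: r² + r - 6 = 0
Roots: r = 2, -3 (distinct real)
General solution: y = C₁e^(2x) + C₂e^(-3x)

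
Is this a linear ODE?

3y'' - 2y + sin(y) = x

No. Nonlinear (sin(y) is nonlinear in y)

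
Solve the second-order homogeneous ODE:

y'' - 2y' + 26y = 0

Characteristic equation: r² - 2r + 26 = 0
Roots: r = 1 ± 5i (complex conjugates)
General solution: y = e^x(C₁cos(5x) + C₂sin(5x))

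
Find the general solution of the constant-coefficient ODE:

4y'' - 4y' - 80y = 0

Characteristic equation: 4r² - 4r - 80 = 0
Divide by 4: r² - r - 20 = 0
Roots: r = 5, -4 (distinct real)
General solution: y = C₁e^(5x) + C₂e^(-4x)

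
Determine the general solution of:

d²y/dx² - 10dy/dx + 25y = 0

Characteristic equation: r² - 10r + 25 = 0
Factored: (r - 5)² = 0
Repeated root: r = 5
General solution: y = (C₁ + C₂x)e^(5x)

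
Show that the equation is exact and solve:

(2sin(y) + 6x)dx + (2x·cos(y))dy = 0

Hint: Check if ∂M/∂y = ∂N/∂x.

Verify exactness: ∂M/∂y = ∂N/∂x ✓
Find F(x,y) such that ∂F/∂x = M, ∂F/∂y = N
Solution: 2x·sin(y) + 3x² = C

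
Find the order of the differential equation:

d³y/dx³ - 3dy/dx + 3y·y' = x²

The order is 3 (highest derivative is of order 3).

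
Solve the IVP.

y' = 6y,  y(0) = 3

General solution: y = Ce^(6x)
Applying IC y(0) = 3:
Particular solution: y = 3e^(6x)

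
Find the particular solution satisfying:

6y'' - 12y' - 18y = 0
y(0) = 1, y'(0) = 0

General solution: y = C₁e^(3x) + C₂e^(-x)
Applying ICs: C₁ = 1/4, C₂ = 3/4
Particular solution: y = (1/4)e^(3x) + (3/4)e^(-x)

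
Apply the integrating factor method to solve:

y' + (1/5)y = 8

Using integrating factor method:

General solution: y = 40 + Ce^(-x/5)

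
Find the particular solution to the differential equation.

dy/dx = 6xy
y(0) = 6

General solution: y = Ce^(3x²)
Applying IC y(0) = 6:
Particular solution: y = 6e^(3x²)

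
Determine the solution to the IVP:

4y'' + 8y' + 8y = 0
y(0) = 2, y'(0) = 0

General solution: y = e^(-x)(C₁cos(x) + C₂sin(x))
Complex roots r = -1 ± i
Applying ICs: C₁ = 2, C₂ = 2
Particular solution: y = e^(-x)(2cos(x) + 2sin(x))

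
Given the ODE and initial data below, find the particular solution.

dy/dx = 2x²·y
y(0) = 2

General solution: y = Ce^(2x³/3)
Applying IC y(0) = 2:
Particular solution: y = 2e^(2x³/3)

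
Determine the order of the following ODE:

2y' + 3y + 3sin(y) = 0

The order is 1 (highest derivative is of order 1).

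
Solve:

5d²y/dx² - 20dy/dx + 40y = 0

Characteristic equation: 5r² - 20r + 40 = 0
Divide by 5: r² - 4r + 8 = 0
Roots: r = 2 ± 2i (complex conjugates)
General solution: y = e^(2x)(C₁cos(2x) + C₂sin(2x))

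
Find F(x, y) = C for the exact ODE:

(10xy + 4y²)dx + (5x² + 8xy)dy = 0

Verify exactness: ∂M/∂y = ∂N/∂x ✓
Find F(x,y) such that ∂F/∂x = M, ∂F/∂y = N
Solution: 5x²y + 4xy² = C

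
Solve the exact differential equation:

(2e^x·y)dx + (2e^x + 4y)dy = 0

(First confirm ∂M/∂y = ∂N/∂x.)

Verify exactness: ∂M/∂y = ∂N/∂x ✓
Find F(x,y) such that ∂F/∂x = M, ∂F/∂y = N
Solution: 2e^x·y + 2y² = C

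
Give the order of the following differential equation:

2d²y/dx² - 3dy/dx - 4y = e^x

The order is 2 (highest derivative is of order 2).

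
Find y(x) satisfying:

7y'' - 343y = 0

Characteristic equation: 7r² - 343 = 0
Divide by 7: r² - 49 = 0
Roots: r = 7, -7 (distinct real)
General solution: y = C₁e^(7x) + C₂e^(-7x)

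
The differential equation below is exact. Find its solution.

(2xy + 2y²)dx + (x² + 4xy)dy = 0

Verify exactness: ∂M/∂y = ∂N/∂x ✓
Find F(x,y) such that ∂F/∂x = M, ∂F/∂y = N
Solution: x²y + 2xy² = C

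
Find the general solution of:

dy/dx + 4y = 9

Using integrating factor method:

General solution: y = 9/4 + Ce^(-4x)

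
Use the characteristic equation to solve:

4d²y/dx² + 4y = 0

Characteristic equation: 4r² + 4 = 0
Divide by 4: r² + 1 = 0
Roots: r = ±i (complex conjugates)
General solution: y = C₁cos(x) + C₂sin(x)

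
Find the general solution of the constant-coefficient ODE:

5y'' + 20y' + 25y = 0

Characteristic equation: 5r² + 20r + 25 = 0
Divide by 5: r² + 4r + 5 = 0
Roots: r = -2 ± i (complex conjugates)
General solution: y = e^(-2x)(C₁cos(x) + C₂sin(x))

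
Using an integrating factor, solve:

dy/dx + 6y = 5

Using integrating factor method:

General solution: y = 5/6 + Ce^(-6x)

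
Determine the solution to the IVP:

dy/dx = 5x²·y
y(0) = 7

General solution: y = Ce^(5x³/3)
Applying IC y(0) = 7:
Particular solution: y = 7e^(5x³/3)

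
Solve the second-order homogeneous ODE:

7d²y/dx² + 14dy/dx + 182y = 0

Characteristic equation: 7r² + 14r + 182 = 0
Divide by 7: r² + 2r + 26 = 0
Roots: r = -1 ± 5i (complex conjugates)
General solution: y = e^(-x)(C₁cos(5x) + C₂sin(5x))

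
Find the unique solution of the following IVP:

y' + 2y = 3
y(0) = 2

General solution: y = 3/2 + Ce^(-2x)
Applying y(0) = 2: C = 2 - 3/2 = 1/2
Particular solution: y = 3/2 + (1/2)e^(-2x)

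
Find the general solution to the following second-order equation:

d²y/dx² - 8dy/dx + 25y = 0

Characteristic equation: r² - 8r + 25 = 0
Roots: r = 4 ± 3i (complex conjugates)
General solution: y = e^(4x)(C₁cos(3x) + C₂sin(3x))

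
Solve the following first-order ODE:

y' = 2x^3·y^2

Separating variables and integrating:
-1/y = x^4/2 + C

General solution: y^-1 = (-1/2)x^4 + C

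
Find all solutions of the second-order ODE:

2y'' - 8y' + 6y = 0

Characteristic equation: 2r² - 8r + 6 = 0
Divide by 2: r² - 4r + 3 = 0
Roots: r = 3, 1 (distinct real)
General solution: y = C₁e^(3x) + C₂e^x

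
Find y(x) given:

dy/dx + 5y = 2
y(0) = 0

General solution: y = 2/5 + Ce^(-5x)
Applying y(0) = 0: C = 0 - 2/5 = -2/5
Particular solution: y = 2/5 - (2/5)e^(-5x)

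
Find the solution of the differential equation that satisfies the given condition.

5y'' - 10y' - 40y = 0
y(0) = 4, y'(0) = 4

General solution: y = C₁e^(4x) + C₂e^(-2x)
Applying ICs: C₁ = 2, C₂ = 2
Particular solution: y = 2e^(4x) + 2e^(-2x)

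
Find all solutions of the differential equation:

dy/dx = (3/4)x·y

Separating variables and integrating:
ln|y| = 3x^2/8 + C

General solution: y = Ce^(3x^2/8)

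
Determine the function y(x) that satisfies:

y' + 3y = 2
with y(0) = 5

General solution: y = 2/3 + Ce^(-3x)
Applying y(0) = 5: C = 5 - 2/3 = 13/3
Particular solution: y = 2/3 + (13/3)e^(-3x)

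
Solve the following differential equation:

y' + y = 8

Using integrating factor method:

General solution: y = 8 + Ce^(-x)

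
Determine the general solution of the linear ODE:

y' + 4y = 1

Using integrating factor method:

General solution: y = 1/4 + Ce^(-4x)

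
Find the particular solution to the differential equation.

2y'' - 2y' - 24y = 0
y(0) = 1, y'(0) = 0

General solution: y = C₁e^(4x) + C₂e^(-3x)
Applying ICs: C₁ = 3/7, C₂ = 4/7
Particular solution: y = (3/7)e^(4x) + (4/7)e^(-3x)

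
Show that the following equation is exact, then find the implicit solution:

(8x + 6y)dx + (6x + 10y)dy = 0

Verify exactness: ∂M/∂y = ∂N/∂x ✓
Find F(x,y) such that ∂F/∂x = M, ∂F/∂y = N
Solution: 4x² + 6xy + 5y² = C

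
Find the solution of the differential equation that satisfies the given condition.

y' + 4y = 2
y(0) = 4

General solution: y = 1/2 + Ce^(-4x)
Applying y(0) = 4: C = 4 - 1/2 = 7/2
Particular solution: y = 1/2 + (7/2)e^(-4x)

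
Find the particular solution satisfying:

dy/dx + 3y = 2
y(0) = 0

General solution: y = 2/3 + Ce^(-3x)
Applying y(0) = 0: C = 0 - 2/3 = -2/3
Particular solution: y = 2/3 - (2/3)e^(-3x)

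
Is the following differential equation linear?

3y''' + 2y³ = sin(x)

No. Nonlinear (y³ term)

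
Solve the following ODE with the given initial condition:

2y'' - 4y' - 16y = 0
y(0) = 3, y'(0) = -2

General solution: y = C₁e^(4x) + C₂e^(-2x)
Applying ICs: C₁ = 2/3, C₂ = 7/3
Particular solution: y = (2/3)e^(4x) + (7/3)e^(-2x)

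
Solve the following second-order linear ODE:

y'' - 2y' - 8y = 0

Characteristic equation: r² - 2r - 8 = 0
Roots: r = 4, -2 (distinct real)
General solution: y = C₁e^(4x) + C₂e^(-2x)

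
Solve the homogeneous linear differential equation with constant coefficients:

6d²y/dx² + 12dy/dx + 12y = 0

Characteristic equation: 6r² + 12r + 12 = 0
Divide by 6: r² + 2r + 2 = 0
Roots: r = -1 ± i (complex conjugates)
General solution: y = e^(-x)(C₁cos(x) + C₂sin(x))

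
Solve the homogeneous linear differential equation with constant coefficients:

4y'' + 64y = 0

Characteristic equation: 4r² + 64 = 0
Divide by 4: r² + 16 = 0
Roots: r = ±4i (complex conjugates)
General solution: y = C₁cos(4x) + C₂sin(4x)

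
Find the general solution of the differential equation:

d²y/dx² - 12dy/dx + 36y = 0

Characteristic equation: r² - 12r + 36 = 0
Factored: (r - 6)² = 0
Repeated root: r = 6
General solution: y = (C₁ + C₂x)e^(6x)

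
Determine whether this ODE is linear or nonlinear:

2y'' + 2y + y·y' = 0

Nonlinear (product y·y')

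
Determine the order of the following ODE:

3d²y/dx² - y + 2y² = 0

The order is 2 (highest derivative is of order 2).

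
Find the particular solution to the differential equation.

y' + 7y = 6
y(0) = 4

General solution: y = 6/7 + Ce^(-7x)
Applying y(0) = 4: C = 4 - 6/7 = 22/7
Particular solution: y = 6/7 + (22/7)e^(-7x)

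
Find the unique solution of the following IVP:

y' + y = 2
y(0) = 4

General solution: y = 2 + Ce^(-x)
Applying y(0) = 4: C = 4 - 2 = 2
Particular solution: y = 2 + 2e^(-x)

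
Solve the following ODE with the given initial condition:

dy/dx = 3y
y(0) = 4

General solution: y = Ce^(3x)
Applying IC y(0) = 4:
Particular solution: y = 4e^(3x)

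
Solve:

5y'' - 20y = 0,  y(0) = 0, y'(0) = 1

General solution: y = C₁e^(2x) + C₂e^(-2x)
Applying ICs: C₁ = 1/4, C₂ = -1/4
Particular solution: y = (1/4)e^(2x) - (1/4)e^(-2x)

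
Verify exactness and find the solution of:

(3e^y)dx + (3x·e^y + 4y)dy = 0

Verify exactness: ∂M/∂y = ∂N/∂x ✓
Find F(x,y) such that ∂F/∂x = M, ∂F/∂y = N
Solution: 3x·e^y + 2y² = C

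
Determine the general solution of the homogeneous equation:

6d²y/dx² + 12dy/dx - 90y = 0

Characteristic equation: 6r² + 12r - 90 = 0
Divide by 6: r² + 2r - 15 = 0
Roots: r = 3, -5 (distinct real)
General solution: y = C₁e^(3x) + C₂e^(-5x)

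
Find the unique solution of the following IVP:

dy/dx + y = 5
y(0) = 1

General solution: y = 5 + Ce^(-x)
Applying y(0) = 1: C = 1 - 5 = -4
Particular solution: y = 5 - 4e^(-x)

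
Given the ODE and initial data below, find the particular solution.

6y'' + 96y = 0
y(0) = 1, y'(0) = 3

General solution: y = C₁cos(4x) + C₂sin(4x)
Complex roots r = ±4i
Applying ICs: C₁ = 1, C₂ = 3/4
Particular solution: y = cos(4x) + (3/4)sin(4x)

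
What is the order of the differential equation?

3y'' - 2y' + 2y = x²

The order is 2 (highest derivative is of order 2).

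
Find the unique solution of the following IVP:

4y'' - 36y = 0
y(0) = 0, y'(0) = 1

General solution: y = C₁e^(3x) + C₂e^(-3x)
Applying ICs: C₁ = 1/6, C₂ = -1/6
Particular solution: y = (1/6)e^(3x) - (1/6)e^(-3x)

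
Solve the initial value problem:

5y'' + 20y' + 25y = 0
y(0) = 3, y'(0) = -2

General solution: y = e^(-2x)(C₁cos(x) + C₂sin(x))
Complex roots r = -2 ± i
Applying ICs: C₁ = 3, C₂ = 4
Particular solution: y = e^(-2x)(3cos(x) + 4sin(x))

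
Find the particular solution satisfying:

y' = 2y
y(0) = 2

General solution: y = Ce^(2x)
Applying IC y(0) = 2:
Particular solution: y = 2e^(2x)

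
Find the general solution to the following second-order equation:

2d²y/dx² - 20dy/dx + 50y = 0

Characteristic equation: 2r² - 20r + 50 = 0
Divide by 2: r² - 10r + 25 = 0
Factored: (r - 5)² = 0
Repeated root: r = 5
General solution: y = (C₁ + C₂x)e^(5x)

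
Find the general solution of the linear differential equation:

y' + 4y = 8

Using integrating factor method:

General solution: y = 2 + Ce^(-4x)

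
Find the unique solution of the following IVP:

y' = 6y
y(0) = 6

General solution: y = Ce^(6x)
Applying IC y(0) = 6:
Particular solution: y = 6e^(6x)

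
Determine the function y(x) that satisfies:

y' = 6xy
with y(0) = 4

General solution: y = Ce^(3x²)
Applying IC y(0) = 4:
Particular solution: y = 4e^(3x²)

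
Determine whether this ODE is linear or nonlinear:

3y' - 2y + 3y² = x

Nonlinear (y² term)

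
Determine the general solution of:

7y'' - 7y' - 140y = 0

Characteristic equation: 7r² - 7r - 140 = 0
Divide by 7: r² - r - 20 = 0
Roots: r = 5, -4 (distinct real)
General solution: y = C₁e^(5x) + C₂e^(-4x)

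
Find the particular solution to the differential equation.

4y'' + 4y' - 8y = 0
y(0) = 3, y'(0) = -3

General solution: y = C₁e^x + C₂e^(-2x)
Applying ICs: C₁ = 1, C₂ = 2
Particular solution: y = e^x + 2e^(-2x)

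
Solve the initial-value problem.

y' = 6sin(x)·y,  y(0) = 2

General solution: y = Ce^(-6cos(x))
Applying IC y(0) = 2:
Particular solution: y = 2e^(6(1-cos(x)))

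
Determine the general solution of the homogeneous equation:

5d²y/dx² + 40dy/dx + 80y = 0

Characteristic equation: 5r² + 40r + 80 = 0
Divide by 5: r² + 8r + 16 = 0
Factored: (r + 4)² = 0
Repeated root: r = -4
General solution: y = (C₁ + C₂x)e^(-4x)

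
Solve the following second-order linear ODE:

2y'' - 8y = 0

Characteristic equation: 2r² - 8 = 0
Divide by 2: r² - 4 = 0
Roots: r = 2, -2 (distinct real)
General solution: y = C₁e^(2x) + C₂e^(-2x)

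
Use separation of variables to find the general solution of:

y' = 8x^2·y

Separating variables and integrating:
ln|y| = 8x^3/3 + C

General solution: y = Ce^(8x^3/3)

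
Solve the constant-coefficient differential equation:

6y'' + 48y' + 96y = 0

Characteristic equation: 6r² + 48r + 96 = 0
Divide by 6: r² + 8r + 16 = 0
Factored: (r + 4)² = 0
Repeated root: r = -4
General solution: y = (C₁ + C₂x)e^(-4x)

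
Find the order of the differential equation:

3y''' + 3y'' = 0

The order is 3 (highest derivative is of order 3).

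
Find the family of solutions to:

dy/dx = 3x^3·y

Separating variables and integrating:
ln|y| = 3x^4/4 + C

General solution: y = Ce^(3x^4/4)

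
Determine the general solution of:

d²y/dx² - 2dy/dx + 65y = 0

Characteristic equation: r² - 2r + 65 = 0
Roots: r = 1 ± 8i (complex conjugates)
General solution: y = e^x(C₁cos(8x) + C₂sin(8x))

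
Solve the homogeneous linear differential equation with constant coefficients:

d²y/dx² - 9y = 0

Characteristic equation: r² - 9 = 0
Roots: r = 3, -3 (distinct real)
General solution: y = C₁e^(3x) + C₂e^(-3x)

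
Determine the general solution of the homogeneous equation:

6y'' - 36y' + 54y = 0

Characteristic equation: 6r² - 36r + 54 = 0
Divide by 6: r² - 6r + 9 = 0
Factored: (r - 3)² = 0
Repeated root: r = 3
General solution: y = (C₁ + C₂x)e^(3x)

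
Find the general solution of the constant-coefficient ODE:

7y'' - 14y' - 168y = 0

Characteristic equation: 7r² - 14r - 168 = 0
Divide by 7: r² - 2r - 24 = 0
Roots: r = 6, -4 (distinct real)
General solution: y = C₁e^(6x) + C₂e^(-4x)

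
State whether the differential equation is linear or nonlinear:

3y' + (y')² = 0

Nonlinear ((y')² term)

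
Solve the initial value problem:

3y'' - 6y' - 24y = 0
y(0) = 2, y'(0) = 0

General solution: y = C₁e^(4x) + C₂e^(-2x)
Applying ICs: C₁ = 2/3, C₂ = 4/3
Particular solution: y = (2/3)e^(4x) + (4/3)e^(-2x)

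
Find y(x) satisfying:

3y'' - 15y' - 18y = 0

Characteristic equation: 3r² - 15r - 18 = 0
Divide by 3: r² - 5r - 6 = 0
Roots: r = 6, -1 (distinct real)
General solution: y = C₁e^(6x) + C₂e^(-x)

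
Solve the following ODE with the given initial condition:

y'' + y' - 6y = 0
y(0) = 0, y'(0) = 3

General solution: y = C₁e^(2x) + C₂e^(-3x)
Applying ICs: C₁ = 3/5, C₂ = -3/5
Particular solution: y = (3/5)e^(2x) - (3/5)e^(-3x)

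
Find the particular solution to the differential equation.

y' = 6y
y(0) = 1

General solution: y = Ce^(6x)
Applying IC y(0) = 1:
Particular solution: y = e^(6x)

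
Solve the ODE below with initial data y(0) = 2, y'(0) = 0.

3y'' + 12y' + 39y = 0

General solution: y = e^(-2x)(C₁cos(3x) + C₂sin(3x))
Complex roots r = -2 ± 3i
Applying ICs: C₁ = 2, C₂ = 4/3
Particular solution: y = e^(-2x)(2cos(3x) + (4/3)sin(3x))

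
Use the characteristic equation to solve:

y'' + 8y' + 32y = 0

Characteristic equation: r² + 8r + 32 = 0
Roots: r = -4 ± 4i (complex conjugates)
General solution: y = e^(-4x)(C₁cos(4x) + C₂sin(4x))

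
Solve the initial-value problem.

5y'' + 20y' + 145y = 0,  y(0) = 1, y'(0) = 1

General solution: y = e^(-2x)(C₁cos(5x) + C₂sin(5x))
Complex roots r = -2 ± 5i
Applying ICs: C₁ = 1, C₂ = 3/5
Particular solution: y = e^(-2x)(cos(5x) + (3/5)sin(5x))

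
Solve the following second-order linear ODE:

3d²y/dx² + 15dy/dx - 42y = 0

Characteristic equation: 3r² + 15r - 42 = 0
Divide by 3: r² + 5r - 14 = 0
Roots: r = 2, -7 (distinct real)
General solution: y = C₁e^(2x) + C₂e^(-7x)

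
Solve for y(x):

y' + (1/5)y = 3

Using integrating factor method:

General solution: y = 15 + Ce^(-x/5)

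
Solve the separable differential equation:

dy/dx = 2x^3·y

Separating variables and integrating:
ln|y| = x^4/2 + C

General solution: y = Ce^(x^4/2)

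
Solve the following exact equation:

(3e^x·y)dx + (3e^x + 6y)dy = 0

Verify exactness: ∂M/∂y = ∂N/∂x ✓
Find F(x,y) such that ∂F/∂x = M, ∂F/∂y = N
Solution: 3e^x·y + 3y² = C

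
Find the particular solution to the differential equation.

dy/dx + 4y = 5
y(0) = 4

General solution: y = 5/4 + Ce^(-4x)
Applying y(0) = 4: C = 4 - 5/4 = 11/4
Particular solution: y = 5/4 + (11/4)e^(-4x)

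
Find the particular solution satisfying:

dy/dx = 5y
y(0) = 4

General solution: y = Ce^(5x)
Applying IC y(0) = 4:
Particular solution: y = 4e^(5x)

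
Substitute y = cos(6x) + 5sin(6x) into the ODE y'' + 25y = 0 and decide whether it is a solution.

Verification:
y'' = -36cos(6x) - 180sin(6x)
y'' + 25y ≠ 0 (frequency mismatch: got 36 instead of 25)

No, it is not a solution.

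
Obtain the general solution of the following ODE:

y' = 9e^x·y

Separating variables and integrating:
ln|y| = 9e^x + C

General solution: y = Ce^(9e^x)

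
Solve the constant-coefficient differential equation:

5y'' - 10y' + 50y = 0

Characteristic equation: 5r² - 10r + 50 = 0
Divide by 5: r² - 2r + 10 = 0
Roots: r = 1 ± 3i (complex conjugates)
General solution: y = e^x(C₁cos(3x) + C₂sin(3x))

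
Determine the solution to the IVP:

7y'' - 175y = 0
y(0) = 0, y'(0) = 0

General solution: y = C₁e^(5x) + C₂e^(-5x)
Applying ICs: C₁ = 0, C₂ = 0
Particular solution: y = 0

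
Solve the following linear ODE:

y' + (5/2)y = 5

Using integrating factor method:

General solution: y = 2 + Ce^(-5x/2)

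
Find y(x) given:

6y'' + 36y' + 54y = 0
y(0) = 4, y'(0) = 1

General solution: y = (C₁ + C₂x)e^(-3x)
Repeated root r = -3
Applying ICs: C₁ = 4, C₂ = 13
Particular solution: y = (4 + 13x)e^(-3x)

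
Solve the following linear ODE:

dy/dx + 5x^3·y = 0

Using integrating factor method:

General solution: y = Ce^(-5x^4/4)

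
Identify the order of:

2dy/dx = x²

The order is 1 (highest derivative is of order 1).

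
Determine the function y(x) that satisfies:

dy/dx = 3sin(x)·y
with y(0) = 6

General solution: y = Ce^(-3cos(x))
Applying IC y(0) = 6:
Particular solution: y = 6e^(3(1-cos(x)))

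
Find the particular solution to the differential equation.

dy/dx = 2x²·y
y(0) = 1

General solution: y = Ce^(2x³/3)
Applying IC y(0) = 1:
Particular solution: y = e^(2x³/3)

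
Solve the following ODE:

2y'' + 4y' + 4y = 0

Characteristic equation: 2r² + 4r + 4 = 0
Divide by 2: r² + 2r + 2 = 0
Roots: r = -1 ± i (complex conjugates)
General solution: y = e^(-x)(C₁cos(x) + C₂sin(x))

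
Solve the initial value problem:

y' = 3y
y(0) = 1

General solution: y = Ce^(3x)
Applying IC y(0) = 1:
Particular solution: y = e^(3x)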